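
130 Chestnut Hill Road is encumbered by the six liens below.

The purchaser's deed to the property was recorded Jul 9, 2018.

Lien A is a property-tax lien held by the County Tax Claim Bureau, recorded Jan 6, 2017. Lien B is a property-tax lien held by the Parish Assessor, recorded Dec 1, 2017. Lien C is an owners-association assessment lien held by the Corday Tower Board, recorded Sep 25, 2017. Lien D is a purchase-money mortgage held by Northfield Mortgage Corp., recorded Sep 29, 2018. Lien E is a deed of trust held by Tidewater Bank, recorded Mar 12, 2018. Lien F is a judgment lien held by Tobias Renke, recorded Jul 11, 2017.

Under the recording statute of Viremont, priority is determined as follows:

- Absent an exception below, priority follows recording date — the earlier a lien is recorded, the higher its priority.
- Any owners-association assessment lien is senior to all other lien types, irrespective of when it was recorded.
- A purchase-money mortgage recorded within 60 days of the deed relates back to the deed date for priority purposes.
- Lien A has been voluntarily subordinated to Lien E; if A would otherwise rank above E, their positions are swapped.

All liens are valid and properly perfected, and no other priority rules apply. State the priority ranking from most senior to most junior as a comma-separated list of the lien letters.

Adjusting effective dates: D missed the 60-day window (82 days after the deed), so its recording date stands.
C is an owners-association assessment lien, so it outranks all other liens regardless of date.
Among the remaining liens, by effective date: A (Jan 6, 2017), F (Jul 11, 2017), B (Dec 1, 2017), E (Mar 12, 2018), D (Sep 29, 2018).
The subordination applies — A was senior to E — so A and E swap.

C, E, F, B, A, D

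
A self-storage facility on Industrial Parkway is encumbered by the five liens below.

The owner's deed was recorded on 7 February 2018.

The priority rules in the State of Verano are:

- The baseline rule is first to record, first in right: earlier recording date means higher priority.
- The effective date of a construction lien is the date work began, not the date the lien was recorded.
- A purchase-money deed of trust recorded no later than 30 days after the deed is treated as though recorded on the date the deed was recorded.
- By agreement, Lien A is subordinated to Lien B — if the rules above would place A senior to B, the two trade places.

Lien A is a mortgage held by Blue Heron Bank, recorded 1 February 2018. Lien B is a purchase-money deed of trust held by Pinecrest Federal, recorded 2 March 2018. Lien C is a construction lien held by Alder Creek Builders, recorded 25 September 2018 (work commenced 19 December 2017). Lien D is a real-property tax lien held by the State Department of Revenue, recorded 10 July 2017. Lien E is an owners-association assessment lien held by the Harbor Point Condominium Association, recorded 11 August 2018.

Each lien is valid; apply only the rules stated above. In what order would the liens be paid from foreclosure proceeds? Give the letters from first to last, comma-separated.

D, C, B, A, E

Effective dates after the stated exceptions: B's effective date is the deed date, 7 February 2018; C relates back to 19 December 2017 (work commenced).
Ordering by effective date: D (10 July 2017), C (19 December 2017), A (1 February 2018), B (7 February 2018), E (11 August 2018).
A is senior to B before the subordination, so the two trade places.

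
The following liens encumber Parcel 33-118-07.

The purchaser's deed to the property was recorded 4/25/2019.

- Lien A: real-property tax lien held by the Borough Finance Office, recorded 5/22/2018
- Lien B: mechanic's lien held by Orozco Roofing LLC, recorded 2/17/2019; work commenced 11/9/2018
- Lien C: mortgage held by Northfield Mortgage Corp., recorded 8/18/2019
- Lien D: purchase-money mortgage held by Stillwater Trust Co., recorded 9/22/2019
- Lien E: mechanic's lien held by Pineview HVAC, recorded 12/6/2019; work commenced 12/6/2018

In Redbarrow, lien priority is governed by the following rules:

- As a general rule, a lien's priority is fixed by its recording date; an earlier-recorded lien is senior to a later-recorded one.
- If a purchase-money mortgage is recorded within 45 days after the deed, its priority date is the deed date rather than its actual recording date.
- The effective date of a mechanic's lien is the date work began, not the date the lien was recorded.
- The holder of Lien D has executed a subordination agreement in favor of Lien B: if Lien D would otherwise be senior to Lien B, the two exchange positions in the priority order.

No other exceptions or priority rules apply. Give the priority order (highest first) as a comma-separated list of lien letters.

A, B, E, C, D

Effective dates: B's effective date is 11/9/2018, when work began; D missed the 45-day window (150 days after the deed), so its recording date stands; E's effective date is 12/6/2018, when work began.
Sorted by effective date: A (5/22/2018), B (11/9/2018), E (12/6/2018), C (8/18/2019), D (9/22/2019).
D is already junior to B, so the subordination agreement changes nothing.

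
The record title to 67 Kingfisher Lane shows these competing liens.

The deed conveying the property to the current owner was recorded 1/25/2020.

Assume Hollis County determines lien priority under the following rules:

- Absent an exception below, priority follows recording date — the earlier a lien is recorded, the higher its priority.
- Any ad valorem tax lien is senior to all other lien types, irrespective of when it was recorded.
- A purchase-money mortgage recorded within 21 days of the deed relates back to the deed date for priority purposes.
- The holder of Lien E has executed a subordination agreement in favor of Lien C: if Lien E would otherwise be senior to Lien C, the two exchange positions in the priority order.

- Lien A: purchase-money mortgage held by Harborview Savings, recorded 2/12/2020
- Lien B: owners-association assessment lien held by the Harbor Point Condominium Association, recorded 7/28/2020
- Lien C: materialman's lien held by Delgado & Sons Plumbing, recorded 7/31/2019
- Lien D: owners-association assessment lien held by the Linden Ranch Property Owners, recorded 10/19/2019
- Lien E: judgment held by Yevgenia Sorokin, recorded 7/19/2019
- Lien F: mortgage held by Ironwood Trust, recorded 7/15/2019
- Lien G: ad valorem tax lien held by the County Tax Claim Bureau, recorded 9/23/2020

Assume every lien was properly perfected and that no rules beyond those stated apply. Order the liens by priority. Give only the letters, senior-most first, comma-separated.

G, F, C, E, D, A, B

Effective dates after the stated exceptions: A's effective date is the deed date, 1/25/2020.
G is an ad valorem tax lien and takes priority over every other lien.
Among the remaining liens, by effective date: F (7/15/2019), E (7/19/2019), C (7/31/2019), D (10/19/2019), A (1/25/2020), B (7/28/2020).
E is senior to C before the subordination, so the two trade places.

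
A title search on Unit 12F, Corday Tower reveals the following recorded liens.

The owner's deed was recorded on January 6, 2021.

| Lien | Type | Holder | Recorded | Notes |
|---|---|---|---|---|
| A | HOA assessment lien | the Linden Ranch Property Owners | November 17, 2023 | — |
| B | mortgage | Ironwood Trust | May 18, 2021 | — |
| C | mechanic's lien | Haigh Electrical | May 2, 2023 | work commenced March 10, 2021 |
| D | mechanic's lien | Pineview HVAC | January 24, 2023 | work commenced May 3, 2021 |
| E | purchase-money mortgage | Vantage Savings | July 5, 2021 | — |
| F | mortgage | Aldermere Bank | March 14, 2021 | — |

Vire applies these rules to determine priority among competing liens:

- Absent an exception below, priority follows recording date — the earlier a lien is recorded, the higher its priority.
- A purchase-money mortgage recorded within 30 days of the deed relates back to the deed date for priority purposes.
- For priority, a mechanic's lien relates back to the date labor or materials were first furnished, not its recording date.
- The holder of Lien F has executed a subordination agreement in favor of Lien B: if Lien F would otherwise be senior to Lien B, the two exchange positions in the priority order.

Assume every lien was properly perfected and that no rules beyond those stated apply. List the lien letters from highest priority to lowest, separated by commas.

Effective dates: C's effective date is March 10, 2021, when work began; D relates back to May 3, 2021 (work commenced); E was recorded 180 days after the deed, outside the 30-day window, so it keeps its recording date.
Ordering by effective date: C (March 10, 2021), F (March 14, 2021), D (May 3, 2021), B (May 18, 2021), E (July 5, 2021), A (November 17, 2023).
The subordination applies — F was senior to B — so F and B swap.

C, B, D, F, E, A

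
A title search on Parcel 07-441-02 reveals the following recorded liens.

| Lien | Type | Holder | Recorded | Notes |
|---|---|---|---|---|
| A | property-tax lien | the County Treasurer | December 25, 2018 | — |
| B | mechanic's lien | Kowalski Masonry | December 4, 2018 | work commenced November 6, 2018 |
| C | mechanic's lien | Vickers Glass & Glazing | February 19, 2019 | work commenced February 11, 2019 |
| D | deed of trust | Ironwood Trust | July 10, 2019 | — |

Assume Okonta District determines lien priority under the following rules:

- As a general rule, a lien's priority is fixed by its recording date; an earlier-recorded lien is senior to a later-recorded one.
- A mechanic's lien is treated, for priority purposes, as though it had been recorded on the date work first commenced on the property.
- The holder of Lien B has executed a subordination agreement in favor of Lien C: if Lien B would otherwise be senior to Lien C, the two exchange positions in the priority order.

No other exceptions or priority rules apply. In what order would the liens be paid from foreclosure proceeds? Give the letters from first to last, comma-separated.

Effective dates: B's effective date is November 6, 2018, when work began; C is treated as recorded February 11, 2019, the work-commencement date.
Ordering by effective date: B (November 6, 2018), A (December 25, 2018), C (February 11, 2019), D (July 10, 2019).
B would otherwise be senior to C, so under the subordination agreement B and C exchange positions.

C, A, B, D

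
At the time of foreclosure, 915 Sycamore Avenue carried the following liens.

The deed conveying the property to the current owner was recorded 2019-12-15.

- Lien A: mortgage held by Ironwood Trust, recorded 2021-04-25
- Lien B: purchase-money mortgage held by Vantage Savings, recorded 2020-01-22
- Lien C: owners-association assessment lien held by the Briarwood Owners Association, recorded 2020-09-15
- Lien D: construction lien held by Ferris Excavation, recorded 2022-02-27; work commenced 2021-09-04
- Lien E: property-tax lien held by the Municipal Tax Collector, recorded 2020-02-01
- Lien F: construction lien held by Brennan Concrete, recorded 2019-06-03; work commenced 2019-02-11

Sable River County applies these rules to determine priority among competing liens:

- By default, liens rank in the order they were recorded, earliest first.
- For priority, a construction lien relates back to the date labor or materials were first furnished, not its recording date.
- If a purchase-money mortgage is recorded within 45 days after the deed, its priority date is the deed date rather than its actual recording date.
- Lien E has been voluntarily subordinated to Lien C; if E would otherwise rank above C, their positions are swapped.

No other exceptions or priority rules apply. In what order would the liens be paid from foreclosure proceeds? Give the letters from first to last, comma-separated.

Effective dates after the stated exceptions: B's effective date is the deed date, 2019-12-15; D's effective date is 2021-09-04, when work began; F relates back to 2019-02-11 (work commenced).
Sorted by effective date: F (2019-02-11), B (2019-12-15), E (2020-02-01), C (2020-09-15), A (2021-04-25), D (2021-09-04).
E would otherwise be senior to C, so under the subordination agreement E and C exchange positions.

F, B, C, E, A, D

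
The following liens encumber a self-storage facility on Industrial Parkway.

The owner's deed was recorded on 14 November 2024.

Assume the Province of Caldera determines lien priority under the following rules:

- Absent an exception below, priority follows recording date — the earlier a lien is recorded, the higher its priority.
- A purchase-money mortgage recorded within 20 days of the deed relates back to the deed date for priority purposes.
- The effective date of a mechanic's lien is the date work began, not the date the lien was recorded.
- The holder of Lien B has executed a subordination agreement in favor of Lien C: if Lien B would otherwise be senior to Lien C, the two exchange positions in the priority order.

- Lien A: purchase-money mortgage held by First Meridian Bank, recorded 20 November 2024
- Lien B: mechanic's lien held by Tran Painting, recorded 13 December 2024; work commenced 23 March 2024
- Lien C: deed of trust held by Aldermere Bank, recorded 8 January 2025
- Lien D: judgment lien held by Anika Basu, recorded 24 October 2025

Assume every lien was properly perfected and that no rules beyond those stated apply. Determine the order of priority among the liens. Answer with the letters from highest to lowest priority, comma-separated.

C, A, B, D

Effective dates after the stated exceptions: A relates back to the deed date 14 November 2024; B is treated as recorded 23 March 2024, the work-commencement date.
By effective date, earliest first: B (23 March 2024), A (14 November 2024), C (8 January 2025), D (24 October 2025).
Because B would otherwise rank above C, the subordination swaps them.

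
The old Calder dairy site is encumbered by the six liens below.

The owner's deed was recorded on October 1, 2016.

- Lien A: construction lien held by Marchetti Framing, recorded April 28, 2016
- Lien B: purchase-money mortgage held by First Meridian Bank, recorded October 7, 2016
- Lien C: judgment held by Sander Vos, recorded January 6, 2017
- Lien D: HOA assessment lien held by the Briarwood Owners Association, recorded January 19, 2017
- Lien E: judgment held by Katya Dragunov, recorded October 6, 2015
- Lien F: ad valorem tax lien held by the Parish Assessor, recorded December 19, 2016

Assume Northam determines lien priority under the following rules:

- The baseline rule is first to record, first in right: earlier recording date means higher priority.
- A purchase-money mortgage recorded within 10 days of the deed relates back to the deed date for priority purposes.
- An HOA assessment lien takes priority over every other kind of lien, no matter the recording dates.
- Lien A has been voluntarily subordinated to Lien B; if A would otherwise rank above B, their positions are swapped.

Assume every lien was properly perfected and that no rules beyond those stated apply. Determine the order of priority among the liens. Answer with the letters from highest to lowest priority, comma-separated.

D, E, B, A, F, C

First, effective dates: B relates back to the deed date October 1, 2016.
D is an HOA assessment lien, so it outranks all other liens regardless of date.
Among the remaining liens, by effective date: E (October 6, 2015), A (April 28, 2016), B (October 1, 2016), F (December 19, 2016), C (January 6, 2017).
A is senior to B before the subordination, so the two trade places.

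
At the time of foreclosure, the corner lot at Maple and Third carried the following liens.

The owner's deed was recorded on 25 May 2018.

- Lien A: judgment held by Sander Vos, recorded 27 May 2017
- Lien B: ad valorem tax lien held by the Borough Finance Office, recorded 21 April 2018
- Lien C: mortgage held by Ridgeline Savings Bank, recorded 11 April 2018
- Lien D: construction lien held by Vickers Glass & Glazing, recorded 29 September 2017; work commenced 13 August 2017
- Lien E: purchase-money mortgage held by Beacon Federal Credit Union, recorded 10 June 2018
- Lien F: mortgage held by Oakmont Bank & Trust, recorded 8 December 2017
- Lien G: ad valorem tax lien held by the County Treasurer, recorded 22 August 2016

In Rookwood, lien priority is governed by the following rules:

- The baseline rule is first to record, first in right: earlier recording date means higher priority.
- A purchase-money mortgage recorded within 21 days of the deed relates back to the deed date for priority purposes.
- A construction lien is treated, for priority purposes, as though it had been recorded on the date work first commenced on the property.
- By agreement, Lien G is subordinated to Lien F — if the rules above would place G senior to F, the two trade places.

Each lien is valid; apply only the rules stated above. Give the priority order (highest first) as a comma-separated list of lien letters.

Adjusting effective dates: D's effective date is 13 August 2017, when work began; E relates back to the deed date 25 May 2018.
By effective date, earliest first: G (22 August 2016), A (27 May 2017), D (13 August 2017), F (8 December 2017), C (11 April 2018), B (21 April 2018), E (25 May 2018).
G would otherwise be senior to F, so under the subordination agreement G and F exchange positions.

F, A, D, G, C, B, E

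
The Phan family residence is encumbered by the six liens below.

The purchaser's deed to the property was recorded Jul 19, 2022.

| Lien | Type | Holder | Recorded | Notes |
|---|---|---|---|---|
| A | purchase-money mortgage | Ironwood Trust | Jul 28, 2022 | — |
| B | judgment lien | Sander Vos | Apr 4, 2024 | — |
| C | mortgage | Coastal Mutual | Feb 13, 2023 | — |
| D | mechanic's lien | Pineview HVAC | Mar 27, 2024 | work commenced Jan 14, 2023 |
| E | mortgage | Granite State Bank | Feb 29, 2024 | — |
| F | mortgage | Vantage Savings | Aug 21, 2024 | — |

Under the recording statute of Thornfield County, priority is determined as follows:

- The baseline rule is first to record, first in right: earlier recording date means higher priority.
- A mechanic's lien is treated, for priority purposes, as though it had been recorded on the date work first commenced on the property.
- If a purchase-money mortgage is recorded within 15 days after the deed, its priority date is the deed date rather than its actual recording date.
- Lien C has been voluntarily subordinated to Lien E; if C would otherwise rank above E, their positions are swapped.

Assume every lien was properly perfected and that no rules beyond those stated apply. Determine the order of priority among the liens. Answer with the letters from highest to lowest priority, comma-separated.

First, effective dates: A relates back to the deed date Jul 19, 2022; D's effective date is Jan 14, 2023, when work began.
By effective date: A (Jul 19, 2022), D (Jan 14, 2023), C (Feb 13, 2023), E (Feb 29, 2024), B (Apr 4, 2024), F (Aug 21, 2024).
The subordination applies — C was senior to E — so C and E swap.

A, D, E, C, B, F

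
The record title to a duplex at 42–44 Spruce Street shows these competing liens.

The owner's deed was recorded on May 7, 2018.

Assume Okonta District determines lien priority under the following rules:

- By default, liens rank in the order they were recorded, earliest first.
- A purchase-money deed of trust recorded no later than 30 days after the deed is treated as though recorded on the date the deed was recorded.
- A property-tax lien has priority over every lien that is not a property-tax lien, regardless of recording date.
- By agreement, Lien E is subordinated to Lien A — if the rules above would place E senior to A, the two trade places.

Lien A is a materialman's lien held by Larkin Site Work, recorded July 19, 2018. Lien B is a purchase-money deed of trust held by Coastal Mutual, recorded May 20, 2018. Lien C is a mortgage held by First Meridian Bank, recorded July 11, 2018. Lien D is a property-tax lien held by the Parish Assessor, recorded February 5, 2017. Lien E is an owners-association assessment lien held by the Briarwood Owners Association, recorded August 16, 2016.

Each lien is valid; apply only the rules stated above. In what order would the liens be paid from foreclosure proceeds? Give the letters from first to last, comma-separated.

D, A, B, C, E

First, effective dates: B relates back to the deed date May 7, 2018.
D is a property-tax lien, so it outranks all other liens regardless of date.
Ordering the rest by effective date: E (August 16, 2016), B (May 7, 2018), C (July 11, 2018), A (July 19, 2018).
The subordination applies — E was senior to A — so E and A swap.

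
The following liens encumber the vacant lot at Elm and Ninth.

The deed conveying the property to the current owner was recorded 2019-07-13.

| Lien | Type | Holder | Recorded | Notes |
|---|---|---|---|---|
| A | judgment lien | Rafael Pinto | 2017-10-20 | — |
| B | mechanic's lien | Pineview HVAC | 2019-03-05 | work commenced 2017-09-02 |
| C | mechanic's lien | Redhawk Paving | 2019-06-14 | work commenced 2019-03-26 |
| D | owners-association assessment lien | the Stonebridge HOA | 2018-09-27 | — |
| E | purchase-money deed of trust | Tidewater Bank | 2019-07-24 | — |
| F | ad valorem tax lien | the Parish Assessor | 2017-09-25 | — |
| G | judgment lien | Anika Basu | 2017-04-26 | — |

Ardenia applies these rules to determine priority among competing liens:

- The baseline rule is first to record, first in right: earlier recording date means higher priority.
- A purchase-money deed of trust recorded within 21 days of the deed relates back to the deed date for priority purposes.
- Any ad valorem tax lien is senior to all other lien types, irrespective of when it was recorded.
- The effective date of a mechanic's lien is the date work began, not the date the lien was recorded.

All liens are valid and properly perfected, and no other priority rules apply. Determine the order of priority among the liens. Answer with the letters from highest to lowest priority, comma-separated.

F, G, B, A, D, C, E

Effective dates: B relates back to 2017-09-02 (work commenced); C's effective date is 2019-03-26, when work began; E's effective date is the deed date, 2019-07-13.
F, as an ad valorem tax lien, has superpriority and ranks first.
The other liens, earliest effective date first: G (2017-04-26), B (2017-09-02), A (2017-10-20), D (2018-09-27), C (2019-03-26), E (2019-07-13).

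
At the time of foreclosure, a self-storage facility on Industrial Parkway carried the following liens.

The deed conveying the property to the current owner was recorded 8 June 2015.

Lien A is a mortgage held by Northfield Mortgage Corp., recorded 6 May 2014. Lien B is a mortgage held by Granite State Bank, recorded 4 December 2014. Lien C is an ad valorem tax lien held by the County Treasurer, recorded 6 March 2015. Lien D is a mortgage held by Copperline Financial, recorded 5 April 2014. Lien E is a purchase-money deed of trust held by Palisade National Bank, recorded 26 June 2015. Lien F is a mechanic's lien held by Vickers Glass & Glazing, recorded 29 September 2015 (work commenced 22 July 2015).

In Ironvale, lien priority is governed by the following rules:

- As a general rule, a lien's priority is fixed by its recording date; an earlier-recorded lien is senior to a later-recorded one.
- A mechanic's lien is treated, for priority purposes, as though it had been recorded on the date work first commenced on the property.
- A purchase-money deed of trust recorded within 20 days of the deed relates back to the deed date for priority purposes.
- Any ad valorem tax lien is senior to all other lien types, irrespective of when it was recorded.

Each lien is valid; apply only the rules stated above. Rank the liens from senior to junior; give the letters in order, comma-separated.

Adjusting effective dates: E was recorded within the 20-day window, so its effective date is the deed date 8 June 2015; F is treated as recorded 22 July 2015, the work-commencement date.
As an ad valorem tax lien, C is senior to every other lien.
The other liens, earliest effective date first: D (5 April 2014), A (6 May 2014), B (4 December 2014), E (8 June 2015), F (22 July 2015).

C, D, A, B, E, F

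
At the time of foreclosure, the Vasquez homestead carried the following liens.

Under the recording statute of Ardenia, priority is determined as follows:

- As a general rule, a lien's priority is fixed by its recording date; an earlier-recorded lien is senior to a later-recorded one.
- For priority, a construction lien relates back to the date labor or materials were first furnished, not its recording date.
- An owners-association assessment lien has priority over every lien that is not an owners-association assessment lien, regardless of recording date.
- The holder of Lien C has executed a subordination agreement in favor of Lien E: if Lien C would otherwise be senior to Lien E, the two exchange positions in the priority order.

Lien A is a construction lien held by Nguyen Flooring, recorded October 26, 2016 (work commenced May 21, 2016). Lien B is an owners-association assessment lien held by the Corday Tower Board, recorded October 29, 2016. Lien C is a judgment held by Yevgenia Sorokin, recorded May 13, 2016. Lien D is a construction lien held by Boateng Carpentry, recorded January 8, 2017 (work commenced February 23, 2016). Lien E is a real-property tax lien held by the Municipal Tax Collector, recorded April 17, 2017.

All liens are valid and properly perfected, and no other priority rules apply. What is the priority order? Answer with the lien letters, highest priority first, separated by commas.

B, D, E, A, C

First, effective dates: A's effective date is May 21, 2016, when work began; D is treated as recorded February 23, 2016, the work-commencement date.
B, as an owners-association assessment lien, has superpriority and ranks first.
Remaining liens by effective date: D (February 23, 2016), C (May 13, 2016), A (May 21, 2016), E (April 17, 2017).
Because C would otherwise rank above E, the subordination swaps them.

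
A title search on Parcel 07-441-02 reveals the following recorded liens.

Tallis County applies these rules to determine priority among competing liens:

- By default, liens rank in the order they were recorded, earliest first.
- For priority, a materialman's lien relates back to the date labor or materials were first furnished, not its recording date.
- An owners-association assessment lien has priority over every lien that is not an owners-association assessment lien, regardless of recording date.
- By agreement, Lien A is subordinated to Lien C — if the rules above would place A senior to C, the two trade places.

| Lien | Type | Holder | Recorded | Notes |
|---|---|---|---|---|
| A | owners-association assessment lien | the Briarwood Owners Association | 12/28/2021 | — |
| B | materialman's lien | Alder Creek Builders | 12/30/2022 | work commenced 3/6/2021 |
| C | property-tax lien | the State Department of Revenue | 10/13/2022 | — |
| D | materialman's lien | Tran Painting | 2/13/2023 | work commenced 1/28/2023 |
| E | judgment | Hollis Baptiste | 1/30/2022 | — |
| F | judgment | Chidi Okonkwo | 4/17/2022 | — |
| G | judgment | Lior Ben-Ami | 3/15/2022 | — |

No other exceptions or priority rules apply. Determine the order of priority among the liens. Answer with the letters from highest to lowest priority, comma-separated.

Effective dates after the stated exceptions: B is treated as recorded 3/6/2021, the work-commencement date; D is treated as recorded 1/28/2023, the work-commencement date.
As an owners-association assessment lien, A is senior to every other lien.
The other liens, earliest effective date first: B (3/6/2021), E (1/30/2022), G (3/15/2022), F (4/17/2022), C (10/13/2022), D (1/28/2023).
A would otherwise be senior to C, so under the subordination agreement A and C exchange positions.

C, B, E, G, F, A, D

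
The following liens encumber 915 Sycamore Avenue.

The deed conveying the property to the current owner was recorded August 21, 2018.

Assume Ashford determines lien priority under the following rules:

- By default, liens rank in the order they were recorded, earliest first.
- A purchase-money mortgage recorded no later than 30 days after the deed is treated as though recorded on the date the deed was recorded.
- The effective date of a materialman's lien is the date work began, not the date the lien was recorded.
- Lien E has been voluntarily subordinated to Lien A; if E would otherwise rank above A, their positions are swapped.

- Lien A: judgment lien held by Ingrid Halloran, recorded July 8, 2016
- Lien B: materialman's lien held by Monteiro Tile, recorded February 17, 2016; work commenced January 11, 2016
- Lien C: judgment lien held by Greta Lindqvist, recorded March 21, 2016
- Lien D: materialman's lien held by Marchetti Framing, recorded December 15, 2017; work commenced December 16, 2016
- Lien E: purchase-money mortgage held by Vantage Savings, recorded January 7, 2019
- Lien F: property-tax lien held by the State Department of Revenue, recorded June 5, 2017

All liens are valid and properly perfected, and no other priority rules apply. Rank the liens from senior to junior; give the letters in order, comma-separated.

Adjusting effective dates: B is treated as recorded January 11, 2016, the work-commencement date; D is treated as recorded December 16, 2016, the work-commencement date; E missed the 30-day window (139 days after the deed), so its recording date stands.
By effective date: B (January 11, 2016), C (March 21, 2016), A (July 8, 2016), D (December 16, 2016), F (June 5, 2017), E (January 7, 2019).
E is already junior to A, so the subordination agreement changes nothing.

B, C, A, D, F, E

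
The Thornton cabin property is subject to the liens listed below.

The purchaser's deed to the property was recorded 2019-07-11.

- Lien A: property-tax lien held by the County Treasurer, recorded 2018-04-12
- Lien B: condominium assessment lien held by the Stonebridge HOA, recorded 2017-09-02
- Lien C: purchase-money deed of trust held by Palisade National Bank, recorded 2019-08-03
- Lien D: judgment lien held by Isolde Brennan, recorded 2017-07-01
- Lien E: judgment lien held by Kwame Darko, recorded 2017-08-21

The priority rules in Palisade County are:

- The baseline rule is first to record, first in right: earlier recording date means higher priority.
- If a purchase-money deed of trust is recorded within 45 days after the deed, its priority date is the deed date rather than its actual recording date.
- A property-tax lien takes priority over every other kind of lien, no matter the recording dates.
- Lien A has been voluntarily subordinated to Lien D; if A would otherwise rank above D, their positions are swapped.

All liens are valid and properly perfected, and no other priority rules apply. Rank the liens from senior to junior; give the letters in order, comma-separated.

D, A, E, B, C

First, effective dates: C relates back to the deed date 2019-07-11.
A is a property-tax lien, so it outranks all other liens regardless of date.
Ordering the rest by effective date: D (2017-07-01), E (2017-08-21), B (2017-09-02), C (2019-07-11).
Because A would otherwise rank above D, the subordination swaps them.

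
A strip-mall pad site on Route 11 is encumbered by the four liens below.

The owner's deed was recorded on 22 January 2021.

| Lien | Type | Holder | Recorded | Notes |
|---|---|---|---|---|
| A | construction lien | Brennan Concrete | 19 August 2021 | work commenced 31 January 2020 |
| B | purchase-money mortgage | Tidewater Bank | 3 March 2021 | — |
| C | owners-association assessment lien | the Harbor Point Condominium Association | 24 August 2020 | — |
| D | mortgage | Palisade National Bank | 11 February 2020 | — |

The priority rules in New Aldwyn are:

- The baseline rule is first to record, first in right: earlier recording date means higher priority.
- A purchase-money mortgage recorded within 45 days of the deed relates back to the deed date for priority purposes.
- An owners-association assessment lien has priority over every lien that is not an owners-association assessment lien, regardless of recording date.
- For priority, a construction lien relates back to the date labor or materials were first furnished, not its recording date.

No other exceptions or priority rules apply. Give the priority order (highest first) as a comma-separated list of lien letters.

C, A, D, B

Adjusting effective dates: A's effective date is 31 January 2020, when work began; B relates back to the deed date 22 January 2021.
C, as an owners-association assessment lien, has superpriority and ranks first.
Ordering the rest by effective date: A (31 January 2020), D (11 February 2020), B (22 January 2021).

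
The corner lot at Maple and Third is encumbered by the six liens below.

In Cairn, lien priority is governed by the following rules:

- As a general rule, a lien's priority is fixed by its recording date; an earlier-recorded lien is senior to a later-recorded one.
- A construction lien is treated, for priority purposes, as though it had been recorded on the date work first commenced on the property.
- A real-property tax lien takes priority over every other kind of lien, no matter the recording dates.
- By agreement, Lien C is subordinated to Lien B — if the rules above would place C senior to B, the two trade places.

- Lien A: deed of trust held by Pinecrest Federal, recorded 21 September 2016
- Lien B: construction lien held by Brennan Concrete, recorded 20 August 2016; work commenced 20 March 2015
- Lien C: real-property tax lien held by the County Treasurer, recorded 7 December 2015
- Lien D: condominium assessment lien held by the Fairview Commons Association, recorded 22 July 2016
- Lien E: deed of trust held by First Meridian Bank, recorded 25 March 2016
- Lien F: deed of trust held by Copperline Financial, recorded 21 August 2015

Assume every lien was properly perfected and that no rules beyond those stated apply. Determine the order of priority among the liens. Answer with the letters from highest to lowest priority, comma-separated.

Adjusting effective dates: B is treated as recorded 20 March 2015, the work-commencement date.
C is a real-property tax lien, so it outranks all other liens regardless of date.
Ordering the rest by effective date: B (20 March 2015), F (21 August 2015), E (25 March 2016), D (22 July 2016), A (21 September 2016).
C would otherwise be senior to B, so under the subordination agreement C and B exchange positions.

B, C, F, E, D, A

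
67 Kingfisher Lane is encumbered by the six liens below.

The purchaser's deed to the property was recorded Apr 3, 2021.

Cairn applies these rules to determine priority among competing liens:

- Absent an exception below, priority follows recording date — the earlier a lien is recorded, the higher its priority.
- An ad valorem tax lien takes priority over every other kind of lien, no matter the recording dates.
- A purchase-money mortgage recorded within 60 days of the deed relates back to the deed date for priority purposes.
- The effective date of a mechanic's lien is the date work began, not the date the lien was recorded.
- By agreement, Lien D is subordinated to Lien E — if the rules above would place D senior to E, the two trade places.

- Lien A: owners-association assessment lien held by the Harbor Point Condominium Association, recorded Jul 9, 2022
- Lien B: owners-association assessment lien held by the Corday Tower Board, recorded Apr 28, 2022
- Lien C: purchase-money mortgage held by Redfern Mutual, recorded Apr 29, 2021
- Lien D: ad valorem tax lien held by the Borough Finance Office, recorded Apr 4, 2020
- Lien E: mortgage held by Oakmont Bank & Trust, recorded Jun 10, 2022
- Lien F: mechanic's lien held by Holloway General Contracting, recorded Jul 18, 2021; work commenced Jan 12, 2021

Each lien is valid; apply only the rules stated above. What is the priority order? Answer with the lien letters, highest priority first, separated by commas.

Effective dates: C relates back to the deed date Apr 3, 2021; F relates back to Jan 12, 2021 (work commenced).
D, as an ad valorem tax lien, has superpriority and ranks first.
Remaining liens by effective date: F (Jan 12, 2021), C (Apr 3, 2021), B (Apr 28, 2022), E (Jun 10, 2022), A (Jul 9, 2022).
Because D would otherwise rank above E, the subordination swaps them.

E, F, C, B, D, A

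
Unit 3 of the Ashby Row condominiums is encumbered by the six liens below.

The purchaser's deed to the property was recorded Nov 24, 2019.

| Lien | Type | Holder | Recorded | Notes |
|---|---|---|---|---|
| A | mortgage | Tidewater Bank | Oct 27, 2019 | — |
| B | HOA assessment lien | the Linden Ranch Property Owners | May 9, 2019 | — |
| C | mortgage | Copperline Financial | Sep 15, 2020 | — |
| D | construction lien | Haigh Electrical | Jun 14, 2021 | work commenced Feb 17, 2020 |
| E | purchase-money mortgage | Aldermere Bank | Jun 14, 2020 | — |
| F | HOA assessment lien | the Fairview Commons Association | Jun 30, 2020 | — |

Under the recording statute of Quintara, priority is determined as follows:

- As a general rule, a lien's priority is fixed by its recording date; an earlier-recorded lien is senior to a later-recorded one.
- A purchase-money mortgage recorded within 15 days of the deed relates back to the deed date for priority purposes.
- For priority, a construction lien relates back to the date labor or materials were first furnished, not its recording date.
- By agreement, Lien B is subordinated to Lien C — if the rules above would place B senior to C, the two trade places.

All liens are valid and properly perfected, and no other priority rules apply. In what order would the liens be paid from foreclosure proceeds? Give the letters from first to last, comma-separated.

Effective dates: D is treated as recorded Feb 17, 2020, the work-commencement date; E missed the 15-day window (203 days after the deed), so its recording date stands.
Ordering by effective date: B (May 9, 2019), A (Oct 27, 2019), D (Feb 17, 2020), E (Jun 14, 2020), F (Jun 30, 2020), C (Sep 15, 2020).
The subordination applies — B was senior to C — so B and C swap.

C, A, D, E, F, B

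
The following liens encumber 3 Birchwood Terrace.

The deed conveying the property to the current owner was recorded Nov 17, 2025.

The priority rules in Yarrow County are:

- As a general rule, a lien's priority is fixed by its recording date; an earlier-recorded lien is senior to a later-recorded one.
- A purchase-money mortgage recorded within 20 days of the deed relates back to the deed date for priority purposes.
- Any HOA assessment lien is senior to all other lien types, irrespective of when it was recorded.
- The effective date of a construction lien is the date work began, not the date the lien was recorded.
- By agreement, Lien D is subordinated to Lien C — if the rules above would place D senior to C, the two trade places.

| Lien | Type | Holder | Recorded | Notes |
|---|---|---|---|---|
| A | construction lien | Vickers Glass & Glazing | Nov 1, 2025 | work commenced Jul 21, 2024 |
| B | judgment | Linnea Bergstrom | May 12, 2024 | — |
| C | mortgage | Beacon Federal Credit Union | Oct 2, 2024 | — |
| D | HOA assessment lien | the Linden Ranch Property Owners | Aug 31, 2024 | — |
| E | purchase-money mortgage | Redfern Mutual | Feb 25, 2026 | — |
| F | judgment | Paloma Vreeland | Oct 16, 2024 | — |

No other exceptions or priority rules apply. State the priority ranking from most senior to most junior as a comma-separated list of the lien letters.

Adjusting effective dates: A's effective date is Jul 21, 2024, when work began; E missed the 20-day window (100 days after the deed), so its recording date stands.
D is an HOA assessment lien and takes priority over every other lien.
Remaining liens by effective date: B (May 12, 2024), A (Jul 21, 2024), C (Oct 2, 2024), F (Oct 16, 2024), E (Feb 25, 2026).
D is senior to C before the subordination, so the two trade places.

C, B, A, D, F, E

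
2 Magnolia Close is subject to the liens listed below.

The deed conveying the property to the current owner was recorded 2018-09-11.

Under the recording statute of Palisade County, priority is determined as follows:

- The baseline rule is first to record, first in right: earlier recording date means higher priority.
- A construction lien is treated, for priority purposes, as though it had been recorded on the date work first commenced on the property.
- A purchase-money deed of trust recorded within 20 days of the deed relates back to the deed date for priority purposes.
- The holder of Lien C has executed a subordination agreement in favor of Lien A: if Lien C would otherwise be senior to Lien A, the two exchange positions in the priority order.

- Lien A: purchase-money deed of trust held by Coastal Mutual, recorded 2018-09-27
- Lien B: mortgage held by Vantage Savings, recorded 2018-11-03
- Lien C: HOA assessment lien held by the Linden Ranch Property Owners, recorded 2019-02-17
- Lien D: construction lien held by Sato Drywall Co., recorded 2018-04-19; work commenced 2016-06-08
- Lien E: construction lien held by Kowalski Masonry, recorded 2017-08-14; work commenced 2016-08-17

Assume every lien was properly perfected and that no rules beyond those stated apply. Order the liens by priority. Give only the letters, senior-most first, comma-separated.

D, E, A, B, C

First, effective dates: A relates back to the deed date 2018-09-11; D is treated as recorded 2016-06-08, the work-commencement date; E's effective date is 2016-08-17, when work began.
Sorted by effective date: D (2016-06-08), E (2016-08-17), A (2018-09-11), B (2018-11-03), C (2019-02-17).
Since C is not senior to A, the subordination leaves the order unchanged.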